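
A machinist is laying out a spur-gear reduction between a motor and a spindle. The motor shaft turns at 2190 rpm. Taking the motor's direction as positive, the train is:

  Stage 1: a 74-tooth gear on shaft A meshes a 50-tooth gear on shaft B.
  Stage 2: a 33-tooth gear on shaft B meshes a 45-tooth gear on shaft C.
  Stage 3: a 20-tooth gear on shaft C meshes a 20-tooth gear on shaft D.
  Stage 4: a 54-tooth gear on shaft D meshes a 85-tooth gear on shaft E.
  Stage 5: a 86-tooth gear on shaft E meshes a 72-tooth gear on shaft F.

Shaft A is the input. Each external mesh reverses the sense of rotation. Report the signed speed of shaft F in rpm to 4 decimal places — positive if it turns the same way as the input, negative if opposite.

-1803.6325 rpm (opposite to input, |ω| = 1803.6325 rpm)

Stage 1 [74T→50T]: ω = 2190.0000×74/50 = 3241.2000 rpm, dir flips to −; running = −3241.2000
Stage 2 [33T→45T]: ω = 3241.2000×33/45 = 2376.8800 rpm, dir flips to +; running = +2376.8800
Stage 3 [20T→20T]: ω = 2376.8800×20/20 = 2376.8800 rpm, dir flips to −; running = −2376.8800
Stage 4 [54T→85T]: ω = 2376.8800×54/85 = 1510.0179 rpm, dir flips to +; running = +1510.0179
Stage 5 [86T→72T]: ω = 1510.0179×86/72 = 1803.6325 rpm, dir flips to −; running = −1803.6325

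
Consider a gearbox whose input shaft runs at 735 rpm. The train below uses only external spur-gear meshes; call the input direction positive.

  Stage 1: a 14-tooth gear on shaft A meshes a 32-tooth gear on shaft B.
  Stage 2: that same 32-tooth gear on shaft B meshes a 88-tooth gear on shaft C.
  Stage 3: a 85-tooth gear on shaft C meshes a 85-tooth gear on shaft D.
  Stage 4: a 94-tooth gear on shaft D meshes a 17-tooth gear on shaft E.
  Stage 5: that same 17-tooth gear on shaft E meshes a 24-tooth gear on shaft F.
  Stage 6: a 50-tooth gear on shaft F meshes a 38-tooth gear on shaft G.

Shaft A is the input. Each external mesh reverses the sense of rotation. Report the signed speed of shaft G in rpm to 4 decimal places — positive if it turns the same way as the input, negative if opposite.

+602.6092 rpm (same as input, |ω| = 602.6092 rpm)

Stage 1 [14T→32T]: ω = 735.0000×14/32 = 321.5625 rpm, dir flips to −; running = −321.5625
Stage 2 [32T→88T]: ω = 321.5625×32/88 = 116.9318 rpm, dir flips to +; running = +116.9318
Stage 3 [85T→85T]: ω = 116.9318×85/85 = 116.9318 rpm, dir flips to −; running = −116.9318
Stage 4 [94T→17T]: ω = 116.9318×94/17 = 646.5642 rpm, dir flips to +; running = +646.5642
Stage 5 [17T→24T]: ω = 646.5642×17/24 = 457.9830 rpm, dir flips to −; running = −457.9830
Stage 6 [50T→38T]: ω = 457.9830×50/38 = 602.6092 rpm, dir flips to +; running = +602.6092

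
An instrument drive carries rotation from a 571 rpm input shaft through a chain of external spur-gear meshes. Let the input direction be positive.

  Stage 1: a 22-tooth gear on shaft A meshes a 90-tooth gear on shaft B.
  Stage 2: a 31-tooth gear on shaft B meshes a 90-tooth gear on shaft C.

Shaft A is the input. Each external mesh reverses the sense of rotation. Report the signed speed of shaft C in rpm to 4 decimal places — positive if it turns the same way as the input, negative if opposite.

+48.0768 rpm (same as input, |ω| = 48.0768 rpm)

Stage 1 [22T→90T]: ω = 571.0000×22/90 = 139.5778 rpm, dir flips to −; running = −139.5778
Stage 2 [31T→90T]: ω = 139.5778×31/90 = 48.0768 rpm, dir flips to +; running = +48.0768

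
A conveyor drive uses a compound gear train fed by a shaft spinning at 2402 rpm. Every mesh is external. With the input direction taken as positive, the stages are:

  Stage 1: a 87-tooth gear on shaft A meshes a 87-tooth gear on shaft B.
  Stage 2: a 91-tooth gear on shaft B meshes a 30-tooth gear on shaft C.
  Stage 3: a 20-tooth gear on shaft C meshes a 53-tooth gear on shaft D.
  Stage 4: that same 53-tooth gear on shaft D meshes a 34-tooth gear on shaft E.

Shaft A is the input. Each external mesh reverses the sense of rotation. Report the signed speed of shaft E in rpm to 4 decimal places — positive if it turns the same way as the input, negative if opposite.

Stage 1 [87T→87T]: ω = 2402.0000×87/87 = 2402.0000 rpm, dir flips to −; running = −2402.0000
Stage 2 [91T→30T]: ω = 2402.0000×91/30 = 7286.0667 rpm, dir flips to +; running = +7286.0667
Stage 3 [20T→53T]: ω = 7286.0667×20/53 = 2749.4591 rpm, dir flips to −; running = −2749.4591
Stage 4 [53T→34T]: ω = 2749.4591×53/34 = 4285.9216 rpm, dir flips to +; running = +4285.9216

+4285.9216 rpm (same as input, |ω| = 4285.9216 rpm)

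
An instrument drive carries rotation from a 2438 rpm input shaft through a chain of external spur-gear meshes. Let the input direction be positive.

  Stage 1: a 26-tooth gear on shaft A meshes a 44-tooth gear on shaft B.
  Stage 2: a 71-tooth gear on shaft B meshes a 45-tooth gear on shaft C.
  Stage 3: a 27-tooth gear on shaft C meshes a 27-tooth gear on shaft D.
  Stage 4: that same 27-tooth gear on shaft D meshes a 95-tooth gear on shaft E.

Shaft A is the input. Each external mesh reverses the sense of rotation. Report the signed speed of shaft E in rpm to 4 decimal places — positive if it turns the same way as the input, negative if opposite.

Stage 1 [26T→44T]: ω = 2438.0000×26/44 = 1440.6364 rpm, dir flips to −; running = −1440.6364
Stage 2 [71T→45T]: ω = 1440.6364×71/45 = 2273.0040 rpm, dir flips to +; running = +2273.0040
Stage 3 [27T→27T]: ω = 2273.0040×27/27 = 2273.0040 rpm, dir flips to −; running = −2273.0040
Stage 4 [27T→95T]: ω = 2273.0040×27/95 = 646.0117 rpm, dir flips to +; running = +646.0117

+646.0117 rpm (same as input, |ω| = 646.0117 rpm)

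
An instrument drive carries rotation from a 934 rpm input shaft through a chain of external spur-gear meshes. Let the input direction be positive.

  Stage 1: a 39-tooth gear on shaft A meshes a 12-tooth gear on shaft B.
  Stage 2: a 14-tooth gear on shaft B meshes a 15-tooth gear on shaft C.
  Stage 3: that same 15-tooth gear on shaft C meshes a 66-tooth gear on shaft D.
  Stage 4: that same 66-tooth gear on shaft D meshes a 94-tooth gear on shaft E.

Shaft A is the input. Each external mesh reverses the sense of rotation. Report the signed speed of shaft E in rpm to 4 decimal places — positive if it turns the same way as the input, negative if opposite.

+452.0957 rpm (same as input, |ω| = 452.0957 rpm)

Stage 1 [39T→12T]: ω = 934.0000×39/12 = 3035.5000 rpm, dir flips to −; running = −3035.5000
Stage 2 [14T→15T]: ω = 3035.5000×14/15 = 2833.1333 rpm, dir flips to +; running = +2833.1333
Stage 3 [15T→66T]: ω = 2833.1333×15/66 = 643.8939 rpm, dir flips to −; running = −643.8939
Stage 4 [66T→94T]: ω = 643.8939×66/94 = 452.0957 rpm, dir flips to +; running = +452.0957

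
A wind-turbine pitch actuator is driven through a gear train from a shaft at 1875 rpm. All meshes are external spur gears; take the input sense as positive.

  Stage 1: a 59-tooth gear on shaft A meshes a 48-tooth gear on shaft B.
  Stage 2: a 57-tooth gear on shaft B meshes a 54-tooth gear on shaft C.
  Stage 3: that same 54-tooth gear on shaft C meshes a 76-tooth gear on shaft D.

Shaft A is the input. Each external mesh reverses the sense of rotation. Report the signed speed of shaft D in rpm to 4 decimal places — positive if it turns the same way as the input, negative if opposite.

Stage 1 [59T→48T]: ω = 1875.0000×59/48 = 2304.6875 rpm, dir flips to −; running = −2304.6875
Stage 2 [57T→54T]: ω = 2304.6875×57/54 = 2432.7257 rpm, dir flips to +; running = +2432.7257
Stage 3 [54T→76T]: ω = 2432.7257×54/76 = 1728.5156 rpm, dir flips to −; running = −1728.5156

-1728.5156 rpm (opposite to input, |ω| = 1728.5156 rpm)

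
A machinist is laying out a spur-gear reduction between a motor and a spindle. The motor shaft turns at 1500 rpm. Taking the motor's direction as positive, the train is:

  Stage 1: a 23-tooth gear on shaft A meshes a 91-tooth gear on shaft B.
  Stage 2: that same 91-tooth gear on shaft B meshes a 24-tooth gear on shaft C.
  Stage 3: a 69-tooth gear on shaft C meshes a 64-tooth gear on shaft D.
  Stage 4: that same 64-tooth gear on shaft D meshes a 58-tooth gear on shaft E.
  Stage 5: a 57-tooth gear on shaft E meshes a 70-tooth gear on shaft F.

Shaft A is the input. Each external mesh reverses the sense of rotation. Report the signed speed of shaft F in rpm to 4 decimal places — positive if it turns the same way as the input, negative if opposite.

-1392.5339 rpm (opposite to input, |ω| = 1392.5339 rpm)

Stage 1 [23T→91T]: ω = 1500.0000×23/91 = 379.1209 rpm, dir flips to −; running = −379.1209
Stage 2 [91T→24T]: ω = 379.1209×91/24 = 1437.5000 rpm, dir flips to +; running = +1437.5000
Stage 3 [69T→64T]: ω = 1437.5000×69/64 = 1549.8047 rpm, dir flips to −; running = −1549.8047
Stage 4 [64T→58T]: ω = 1549.8047×64/58 = 1710.1293 rpm, dir flips to +; running = +1710.1293
Stage 5 [57T→70T]: ω = 1710.1293×57/70 = 1392.5339 rpm, dir flips to −; running = −1392.5339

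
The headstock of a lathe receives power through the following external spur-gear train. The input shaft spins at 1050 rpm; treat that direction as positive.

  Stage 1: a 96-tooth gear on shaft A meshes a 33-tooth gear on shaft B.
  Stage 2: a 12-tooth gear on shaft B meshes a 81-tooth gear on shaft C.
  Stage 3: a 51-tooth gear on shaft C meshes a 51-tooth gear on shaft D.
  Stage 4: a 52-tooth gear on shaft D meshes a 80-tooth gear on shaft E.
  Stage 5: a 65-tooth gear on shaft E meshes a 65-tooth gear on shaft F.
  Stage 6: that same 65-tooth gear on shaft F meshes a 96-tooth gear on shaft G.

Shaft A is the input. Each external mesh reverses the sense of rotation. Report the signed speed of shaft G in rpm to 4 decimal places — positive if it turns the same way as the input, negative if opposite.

+199.1582 rpm (same as input, |ω| = 199.1582 rpm)

Stage 1 [96T→33T]: ω = 1050.0000×96/33 = 3054.5455 rpm, dir flips to −; running = −3054.5455
Stage 2 [12T→81T]: ω = 3054.5455×12/81 = 452.5253 rpm, dir flips to +; running = +452.5253
Stage 3 [51T→51T]: ω = 452.5253×51/51 = 452.5253 rpm, dir flips to −; running = −452.5253
Stage 4 [52T→80T]: ω = 452.5253×52/80 = 294.1414 rpm, dir flips to +; running = +294.1414
Stage 5 [65T→65T]: ω = 294.1414×65/65 = 294.1414 rpm, dir flips to −; running = −294.1414
Stage 6 [65T→96T]: ω = 294.1414×65/96 = 199.1582 rpm, dir flips to +; running = +199.1582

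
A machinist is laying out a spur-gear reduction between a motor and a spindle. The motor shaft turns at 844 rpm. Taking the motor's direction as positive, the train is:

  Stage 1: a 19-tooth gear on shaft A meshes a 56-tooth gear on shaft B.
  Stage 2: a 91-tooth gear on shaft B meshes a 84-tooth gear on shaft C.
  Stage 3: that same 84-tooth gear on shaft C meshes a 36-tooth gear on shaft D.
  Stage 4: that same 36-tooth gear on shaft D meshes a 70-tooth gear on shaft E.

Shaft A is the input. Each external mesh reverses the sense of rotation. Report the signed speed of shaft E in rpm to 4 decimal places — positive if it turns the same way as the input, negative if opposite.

Stage 1 [19T→56T]: ω = 844.0000×19/56 = 286.3571 rpm, dir flips to −; running = −286.3571
Stage 2 [91T→84T]: ω = 286.3571×91/84 = 310.2202 rpm, dir flips to +; running = +310.2202
Stage 3 [84T→36T]: ω = 310.2202×84/36 = 723.8472 rpm, dir flips to −; running = −723.8472
Stage 4 [36T→70T]: ω = 723.8472×36/70 = 372.2643 rpm, dir flips to +; running = +372.2643

+372.2643 rpm (same as input, |ω| = 372.2643 rpm)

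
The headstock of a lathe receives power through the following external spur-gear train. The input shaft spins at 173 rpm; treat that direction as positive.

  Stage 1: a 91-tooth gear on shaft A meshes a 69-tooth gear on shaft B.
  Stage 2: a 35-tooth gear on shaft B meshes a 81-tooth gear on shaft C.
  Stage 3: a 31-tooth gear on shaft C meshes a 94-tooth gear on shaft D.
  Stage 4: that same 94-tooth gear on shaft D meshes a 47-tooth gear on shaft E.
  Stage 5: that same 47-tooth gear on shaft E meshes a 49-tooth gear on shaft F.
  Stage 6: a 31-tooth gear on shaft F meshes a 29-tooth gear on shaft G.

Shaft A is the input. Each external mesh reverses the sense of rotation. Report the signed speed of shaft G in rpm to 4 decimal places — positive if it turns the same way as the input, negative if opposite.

Stage 1 [91T→69T]: ω = 173.0000×91/69 = 228.1594 rpm, dir flips to −; running = −228.1594
Stage 2 [35T→81T]: ω = 228.1594×35/81 = 98.5874 rpm, dir flips to +; running = +98.5874
Stage 3 [31T→94T]: ω = 98.5874×31/94 = 32.5129 rpm, dir flips to −; running = −32.5129
Stage 4 [94T→47T]: ω = 32.5129×94/47 = 65.0257 rpm, dir flips to +; running = +65.0257
Stage 5 [47T→49T]: ω = 65.0257×47/49 = 62.3716 rpm, dir flips to −; running = −62.3716
Stage 6 [31T→29T]: ω = 62.3716×31/29 = 66.6731 rpm, dir flips to +; running = +66.6731

+66.6731 rpm (same as input, |ω| = 66.6731 rpm)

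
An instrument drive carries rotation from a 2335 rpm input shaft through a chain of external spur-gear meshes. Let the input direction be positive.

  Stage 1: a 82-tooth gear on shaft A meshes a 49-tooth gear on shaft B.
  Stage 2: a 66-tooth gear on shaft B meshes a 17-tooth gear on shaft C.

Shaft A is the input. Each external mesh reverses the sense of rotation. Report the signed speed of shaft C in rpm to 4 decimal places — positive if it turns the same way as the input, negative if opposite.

+15170.4922 rpm (same as input, |ω| = 15170.4922 rpm)

Stage 1 [82T→49T]: ω = 2335.0000×82/49 = 3907.5510 rpm, dir flips to −; running = −3907.5510
Stage 2 [66T→17T]: ω = 3907.5510×66/17 = 15170.4922 rpm, dir flips to +; running = +15170.4922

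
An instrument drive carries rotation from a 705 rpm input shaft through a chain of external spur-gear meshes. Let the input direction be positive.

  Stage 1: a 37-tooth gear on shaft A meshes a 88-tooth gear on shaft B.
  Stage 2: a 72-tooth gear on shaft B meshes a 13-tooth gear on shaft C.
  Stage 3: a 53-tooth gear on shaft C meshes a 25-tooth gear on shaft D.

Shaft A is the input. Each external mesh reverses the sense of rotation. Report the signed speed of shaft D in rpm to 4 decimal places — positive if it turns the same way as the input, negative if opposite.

Stage 1 [37T→88T]: ω = 705.0000×37/88 = 296.4205 rpm, dir flips to −; running = −296.4205
Stage 2 [72T→13T]: ω = 296.4205×72/13 = 1641.7133 rpm, dir flips to +; running = +1641.7133
Stage 3 [53T→25T]: ω = 1641.7133×53/25 = 3480.4322 rpm, dir flips to −; running = −3480.4322

-3480.4322 rpm (opposite to input, |ω| = 3480.4322 rpm)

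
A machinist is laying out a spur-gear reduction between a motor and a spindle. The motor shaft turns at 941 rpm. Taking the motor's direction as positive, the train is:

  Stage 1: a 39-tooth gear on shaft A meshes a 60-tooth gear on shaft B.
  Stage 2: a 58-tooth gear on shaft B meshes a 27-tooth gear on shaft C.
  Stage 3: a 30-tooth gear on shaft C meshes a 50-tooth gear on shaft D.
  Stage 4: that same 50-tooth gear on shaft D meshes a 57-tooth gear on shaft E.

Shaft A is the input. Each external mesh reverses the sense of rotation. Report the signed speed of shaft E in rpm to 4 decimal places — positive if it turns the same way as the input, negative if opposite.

+691.5341 rpm (same as input, |ω| = 691.5341 rpm)

Stage 1 [39T→60T]: ω = 941.0000×39/60 = 611.6500 rpm, dir flips to −; running = −611.6500
Stage 2 [58T→27T]: ω = 611.6500×58/27 = 1313.9148 rpm, dir flips to +; running = +1313.9148
Stage 3 [30T→50T]: ω = 1313.9148×30/50 = 788.3489 rpm, dir flips to −; running = −788.3489
Stage 4 [50T→57T]: ω = 788.3489×50/57 = 691.5341 rpm, dir flips to +; running = +691.5341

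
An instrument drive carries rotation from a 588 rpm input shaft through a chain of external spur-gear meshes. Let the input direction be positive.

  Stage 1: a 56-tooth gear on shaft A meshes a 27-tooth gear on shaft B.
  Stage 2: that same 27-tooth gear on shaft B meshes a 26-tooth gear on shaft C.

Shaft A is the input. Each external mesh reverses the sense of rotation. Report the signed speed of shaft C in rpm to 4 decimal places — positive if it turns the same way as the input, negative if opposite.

+1266.4615 rpm (same as input, |ω| = 1266.4615 rpm)

Stage 1 [56T→27T]: ω = 588.0000×56/27 = 1219.5556 rpm, dir flips to −; running = −1219.5556
Stage 2 [27T→26T]: ω = 1219.5556×27/26 = 1266.4615 rpm, dir flips to +; running = +1266.4615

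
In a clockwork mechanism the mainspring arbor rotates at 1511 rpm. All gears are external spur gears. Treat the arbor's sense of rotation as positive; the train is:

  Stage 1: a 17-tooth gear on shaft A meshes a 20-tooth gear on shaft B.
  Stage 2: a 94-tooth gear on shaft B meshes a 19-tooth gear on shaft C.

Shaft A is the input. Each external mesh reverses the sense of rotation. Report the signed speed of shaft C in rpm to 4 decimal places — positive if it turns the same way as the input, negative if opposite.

Stage 1 [17T→20T]: ω = 1511.0000×17/20 = 1284.3500 rpm, dir flips to −; running = −1284.3500
Stage 2 [94T→19T]: ω = 1284.3500×94/19 = 6354.1526 rpm, dir flips to +; running = +6354.1526

+6354.1526 rpm (same as input, |ω| = 6354.1526 rpm)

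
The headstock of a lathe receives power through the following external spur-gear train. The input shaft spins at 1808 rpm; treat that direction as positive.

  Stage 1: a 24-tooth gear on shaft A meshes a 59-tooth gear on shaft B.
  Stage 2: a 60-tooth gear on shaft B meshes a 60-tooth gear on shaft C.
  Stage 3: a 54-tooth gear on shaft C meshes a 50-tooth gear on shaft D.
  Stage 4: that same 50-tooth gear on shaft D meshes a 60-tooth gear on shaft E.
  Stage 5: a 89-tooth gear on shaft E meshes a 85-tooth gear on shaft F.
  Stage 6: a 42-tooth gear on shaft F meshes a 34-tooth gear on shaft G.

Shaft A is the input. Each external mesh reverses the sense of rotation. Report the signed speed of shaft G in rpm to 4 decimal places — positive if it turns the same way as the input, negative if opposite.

Stage 1 [24T→59T]: ω = 1808.0000×24/59 = 735.4576 rpm, dir flips to −; running = −735.4576
Stage 2 [60T→60T]: ω = 735.4576×60/60 = 735.4576 rpm, dir flips to +; running = +735.4576
Stage 3 [54T→50T]: ω = 735.4576×54/50 = 794.2942 rpm, dir flips to −; running = −794.2942
Stage 4 [50T→60T]: ω = 794.2942×50/60 = 661.9119 rpm, dir flips to +; running = +661.9119
Stage 5 [89T→85T]: ω = 661.9119×89/85 = 693.0607 rpm, dir flips to −; running = −693.0607
Stage 6 [42T→34T]: ω = 693.0607×42/34 = 856.1338 rpm, dir flips to +; running = +856.1338

+856.1338 rpm (same as input, |ω| = 856.1338 rpm)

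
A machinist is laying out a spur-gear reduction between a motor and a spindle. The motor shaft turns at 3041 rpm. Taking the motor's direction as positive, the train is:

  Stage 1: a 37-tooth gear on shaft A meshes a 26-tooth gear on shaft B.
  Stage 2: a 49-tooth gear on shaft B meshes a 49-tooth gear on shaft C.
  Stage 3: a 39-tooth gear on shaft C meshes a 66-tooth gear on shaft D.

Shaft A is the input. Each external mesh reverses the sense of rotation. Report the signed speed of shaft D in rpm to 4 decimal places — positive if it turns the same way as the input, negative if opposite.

Stage 1 [37T→26T]: ω = 3041.0000×37/26 = 4327.5769 rpm, dir flips to −; running = −4327.5769
Stage 2 [49T→49T]: ω = 4327.5769×49/49 = 4327.5769 rpm, dir flips to +; running = +4327.5769
Stage 3 [39T→66T]: ω = 4327.5769×39/66 = 2557.2045 rpm, dir flips to −; running = −2557.2045

-2557.2045 rpm (opposite to input, |ω| = 2557.2045 rpm)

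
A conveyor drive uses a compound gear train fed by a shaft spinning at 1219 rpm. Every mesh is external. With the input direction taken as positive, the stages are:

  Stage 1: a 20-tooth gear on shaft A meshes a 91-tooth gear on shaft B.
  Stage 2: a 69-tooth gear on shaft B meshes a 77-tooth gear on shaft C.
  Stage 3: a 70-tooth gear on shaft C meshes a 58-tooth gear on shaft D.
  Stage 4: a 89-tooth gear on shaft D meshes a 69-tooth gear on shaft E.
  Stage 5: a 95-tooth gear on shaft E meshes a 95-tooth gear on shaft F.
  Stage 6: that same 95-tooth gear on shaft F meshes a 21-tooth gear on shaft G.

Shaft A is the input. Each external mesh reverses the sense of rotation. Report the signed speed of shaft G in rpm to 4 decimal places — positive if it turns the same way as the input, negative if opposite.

+1690.6976 rpm (same as input, |ω| = 1690.6976 rpm)

Stage 1 [20T→91T]: ω = 1219.0000×20/91 = 267.9121 rpm, dir flips to −; running = −267.9121
Stage 2 [69T→77T]: ω = 267.9121×69/77 = 240.0771 rpm, dir flips to +; running = +240.0771
Stage 3 [70T→58T]: ω = 240.0771×70/58 = 289.7482 rpm, dir flips to −; running = −289.7482
Stage 4 [89T→69T]: ω = 289.7482×89/69 = 373.7332 rpm, dir flips to +; running = +373.7332
Stage 5 [95T→95T]: ω = 373.7332×95/95 = 373.7332 rpm, dir flips to −; running = −373.7332
Stage 6 [95T→21T]: ω = 373.7332×95/21 = 1690.6976 rpm, dir flips to +; running = +1690.6976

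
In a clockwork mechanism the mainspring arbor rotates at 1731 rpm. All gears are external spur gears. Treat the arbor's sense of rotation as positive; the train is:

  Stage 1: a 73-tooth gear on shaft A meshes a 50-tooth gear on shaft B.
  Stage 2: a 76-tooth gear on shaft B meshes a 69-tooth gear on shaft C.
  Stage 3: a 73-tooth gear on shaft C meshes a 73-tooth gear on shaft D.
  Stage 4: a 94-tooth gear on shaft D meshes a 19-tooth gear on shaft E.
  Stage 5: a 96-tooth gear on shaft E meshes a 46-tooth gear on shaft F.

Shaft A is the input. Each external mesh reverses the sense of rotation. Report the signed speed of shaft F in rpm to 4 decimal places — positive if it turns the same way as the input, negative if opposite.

Stage 1 [73T→50T]: ω = 1731.0000×73/50 = 2527.2600 rpm, dir flips to −; running = −2527.2600
Stage 2 [76T→69T]: ω = 2527.2600×76/69 = 2783.6487 rpm, dir flips to +; running = +2783.6487
Stage 3 [73T→73T]: ω = 2783.6487×73/73 = 2783.6487 rpm, dir flips to −; running = −2783.6487
Stage 4 [94T→19T]: ω = 2783.6487×94/19 = 13771.7357 rpm, dir flips to +; running = +13771.7357
Stage 5 [96T→46T]: ω = 13771.7357×96/46 = 28741.0135 rpm, dir flips to −; running = −28741.0135

-28741.0135 rpm (opposite to input, |ω| = 28741.0135 rpm)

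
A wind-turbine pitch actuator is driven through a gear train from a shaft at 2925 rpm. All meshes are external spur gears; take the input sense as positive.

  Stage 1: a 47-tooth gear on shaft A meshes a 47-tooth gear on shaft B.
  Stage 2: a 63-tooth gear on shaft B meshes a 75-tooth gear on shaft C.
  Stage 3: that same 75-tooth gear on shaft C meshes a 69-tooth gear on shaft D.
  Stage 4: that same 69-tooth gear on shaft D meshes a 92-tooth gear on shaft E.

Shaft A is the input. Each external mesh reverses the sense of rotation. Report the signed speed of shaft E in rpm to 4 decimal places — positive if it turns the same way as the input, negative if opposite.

Stage 1 [47T→47T]: ω = 2925.0000×47/47 = 2925.0000 rpm, dir flips to −; running = −2925.0000
Stage 2 [63T→75T]: ω = 2925.0000×63/75 = 2457.0000 rpm, dir flips to +; running = +2457.0000
Stage 3 [75T→69T]: ω = 2457.0000×75/69 = 2670.6522 rpm, dir flips to −; running = −2670.6522
Stage 4 [69T→92T]: ω = 2670.6522×69/92 = 2002.9891 rpm, dir flips to +; running = +2002.9891

+2002.9891 rpm (same as input, |ω| = 2002.9891 rpm)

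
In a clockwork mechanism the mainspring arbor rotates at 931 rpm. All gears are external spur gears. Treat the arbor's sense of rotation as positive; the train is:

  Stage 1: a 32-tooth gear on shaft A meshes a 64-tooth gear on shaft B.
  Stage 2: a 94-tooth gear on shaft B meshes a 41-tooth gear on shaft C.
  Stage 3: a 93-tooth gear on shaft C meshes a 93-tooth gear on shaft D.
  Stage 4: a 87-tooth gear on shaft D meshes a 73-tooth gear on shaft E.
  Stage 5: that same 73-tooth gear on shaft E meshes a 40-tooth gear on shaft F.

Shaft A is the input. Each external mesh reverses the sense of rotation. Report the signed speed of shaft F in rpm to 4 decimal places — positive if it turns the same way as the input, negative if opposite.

Stage 1 [32T→64T]: ω = 931.0000×32/64 = 465.5000 rpm, dir flips to −; running = −465.5000
Stage 2 [94T→41T]: ω = 465.5000×94/41 = 1067.2439 rpm, dir flips to +; running = +1067.2439
Stage 3 [93T→93T]: ω = 1067.2439×93/93 = 1067.2439 rpm, dir flips to −; running = −1067.2439
Stage 4 [87T→73T]: ω = 1067.2439×87/73 = 1271.9208 rpm, dir flips to +; running = +1271.9208
Stage 5 [73T→40T]: ω = 1271.9208×73/40 = 2321.2555 rpm, dir flips to −; running = −2321.2555

-2321.2555 rpm (opposite to input, |ω| = 2321.2555 rpm)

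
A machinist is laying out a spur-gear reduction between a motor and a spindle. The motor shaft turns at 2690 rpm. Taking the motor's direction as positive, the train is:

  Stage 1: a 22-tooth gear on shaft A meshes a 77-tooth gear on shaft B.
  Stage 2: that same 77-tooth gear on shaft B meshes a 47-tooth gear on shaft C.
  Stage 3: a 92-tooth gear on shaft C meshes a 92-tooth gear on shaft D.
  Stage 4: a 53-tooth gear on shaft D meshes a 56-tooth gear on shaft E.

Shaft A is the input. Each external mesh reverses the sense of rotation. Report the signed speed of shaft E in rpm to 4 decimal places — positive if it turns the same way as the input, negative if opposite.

+1191.6945 rpm (same as input, |ω| = 1191.6945 rpm)

Stage 1 [22T→77T]: ω = 2690.0000×22/77 = 768.5714 rpm, dir flips to −; running = −768.5714
Stage 2 [77T→47T]: ω = 768.5714×77/47 = 1259.1489 rpm, dir flips to +; running = +1259.1489
Stage 3 [92T→92T]: ω = 1259.1489×92/92 = 1259.1489 rpm, dir flips to −; running = −1259.1489
Stage 4 [53T→56T]: ω = 1259.1489×53/56 = 1191.6945 rpm, dir flips to +; running = +1191.6945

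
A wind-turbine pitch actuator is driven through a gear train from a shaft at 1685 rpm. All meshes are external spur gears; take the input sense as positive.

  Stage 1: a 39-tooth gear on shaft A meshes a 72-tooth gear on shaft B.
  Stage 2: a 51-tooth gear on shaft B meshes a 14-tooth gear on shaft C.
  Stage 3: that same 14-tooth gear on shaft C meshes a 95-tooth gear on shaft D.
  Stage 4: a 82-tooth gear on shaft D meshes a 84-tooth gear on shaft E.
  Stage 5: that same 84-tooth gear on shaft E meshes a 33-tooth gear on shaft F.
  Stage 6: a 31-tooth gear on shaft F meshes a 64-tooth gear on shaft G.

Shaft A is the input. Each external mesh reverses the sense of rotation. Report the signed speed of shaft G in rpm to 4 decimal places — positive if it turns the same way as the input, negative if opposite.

+589.7395 rpm (same as input, |ω| = 589.7395 rpm)

Stage 1 [39T→72T]: ω = 1685.0000×39/72 = 912.7083 rpm, dir flips to −; running = −912.7083
Stage 2 [51T→14T]: ω = 912.7083×51/14 = 3324.8661 rpm, dir flips to +; running = +3324.8661
Stage 3 [14T→95T]: ω = 3324.8661×14/95 = 489.9803 rpm, dir flips to −; running = −489.9803
Stage 4 [82T→84T]: ω = 489.9803×82/84 = 478.3141 rpm, dir flips to +; running = +478.3141
Stage 5 [84T→33T]: ω = 478.3141×84/33 = 1217.5267 rpm, dir flips to −; running = −1217.5267
Stage 6 [31T→64T]: ω = 1217.5267×31/64 = 589.7395 rpm, dir flips to +; running = +589.7395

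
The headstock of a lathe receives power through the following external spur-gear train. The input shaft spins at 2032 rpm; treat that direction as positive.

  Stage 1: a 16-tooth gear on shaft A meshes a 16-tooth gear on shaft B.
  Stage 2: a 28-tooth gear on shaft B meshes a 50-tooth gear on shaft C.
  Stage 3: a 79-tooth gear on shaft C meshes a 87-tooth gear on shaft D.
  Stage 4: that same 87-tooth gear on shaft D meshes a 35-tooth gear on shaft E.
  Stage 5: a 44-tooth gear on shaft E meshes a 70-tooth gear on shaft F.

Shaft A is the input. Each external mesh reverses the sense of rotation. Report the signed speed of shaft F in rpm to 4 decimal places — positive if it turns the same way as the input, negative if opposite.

-1614.4530 rpm (opposite to input, |ω| = 1614.4530 rpm)

Stage 1 [16T→16T]: ω = 2032.0000×16/16 = 2032.0000 rpm, dir flips to −; running = −2032.0000
Stage 2 [28T→50T]: ω = 2032.0000×28/50 = 1137.9200 rpm, dir flips to +; running = +1137.9200
Stage 3 [79T→87T]: ω = 1137.9200×79/87 = 1033.2837 rpm, dir flips to −; running = −1033.2837
Stage 4 [87T→35T]: ω = 1033.2837×87/35 = 2568.4480 rpm, dir flips to +; running = +2568.4480
Stage 5 [44T→70T]: ω = 2568.4480×44/70 = 1614.4530 rpm, dir flips to −; running = −1614.4530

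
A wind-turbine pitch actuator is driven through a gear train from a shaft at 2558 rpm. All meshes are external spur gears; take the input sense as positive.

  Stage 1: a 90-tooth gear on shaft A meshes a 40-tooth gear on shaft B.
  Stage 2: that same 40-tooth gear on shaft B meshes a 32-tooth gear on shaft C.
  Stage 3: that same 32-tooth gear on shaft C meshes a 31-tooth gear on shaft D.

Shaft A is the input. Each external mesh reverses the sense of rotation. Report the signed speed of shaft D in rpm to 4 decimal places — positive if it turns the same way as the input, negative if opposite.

-7426.4516 rpm (opposite to input, |ω| = 7426.4516 rpm)

Stage 1 [90T→40T]: ω = 2558.0000×90/40 = 5755.5000 rpm, dir flips to −; running = −5755.5000
Stage 2 [40T→32T]: ω = 5755.5000×40/32 = 7194.3750 rpm, dir flips to +; running = +7194.3750
Stage 3 [32T→31T]: ω = 7194.3750×32/31 = 7426.4516 rpm, dir flips to −; running = −7426.4516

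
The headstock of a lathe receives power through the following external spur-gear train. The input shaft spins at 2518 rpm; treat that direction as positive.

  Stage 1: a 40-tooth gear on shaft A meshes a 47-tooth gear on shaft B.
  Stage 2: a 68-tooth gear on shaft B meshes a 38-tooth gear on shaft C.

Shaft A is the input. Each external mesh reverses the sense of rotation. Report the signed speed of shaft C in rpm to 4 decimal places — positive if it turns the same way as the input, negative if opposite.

+3834.8040 rpm (same as input, |ω| = 3834.8040 rpm)

Stage 1 [40T→47T]: ω = 2518.0000×40/47 = 2142.9787 rpm, dir flips to −; running = −2142.9787
Stage 2 [68T→38T]: ω = 2142.9787×68/38 = 3834.8040 rpm, dir flips to +; running = +3834.8040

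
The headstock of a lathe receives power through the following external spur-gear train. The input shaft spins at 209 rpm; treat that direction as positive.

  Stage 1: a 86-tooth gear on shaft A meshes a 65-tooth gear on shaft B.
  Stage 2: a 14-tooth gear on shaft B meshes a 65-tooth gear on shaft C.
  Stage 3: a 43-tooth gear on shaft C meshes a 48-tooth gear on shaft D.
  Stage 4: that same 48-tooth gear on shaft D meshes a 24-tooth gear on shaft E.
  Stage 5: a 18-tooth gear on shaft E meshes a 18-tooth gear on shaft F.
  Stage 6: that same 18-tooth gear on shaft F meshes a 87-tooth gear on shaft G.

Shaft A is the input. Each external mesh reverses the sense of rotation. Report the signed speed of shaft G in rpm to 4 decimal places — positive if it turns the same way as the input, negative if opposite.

+22.0778 rpm (same as input, |ω| = 22.0778 rpm)

Stage 1 [86T→65T]: ω = 209.0000×86/65 = 276.5231 rpm, dir flips to −; running = −276.5231
Stage 2 [14T→65T]: ω = 276.5231×14/65 = 59.5588 rpm, dir flips to +; running = +59.5588
Stage 3 [43T→48T]: ω = 59.5588×43/48 = 53.3548 rpm, dir flips to −; running = −53.3548
Stage 4 [48T→24T]: ω = 53.3548×48/24 = 106.7095 rpm, dir flips to +; running = +106.7095
Stage 5 [18T→18T]: ω = 106.7095×18/18 = 106.7095 rpm, dir flips to −; running = −106.7095
Stage 6 [18T→87T]: ω = 106.7095×18/87 = 22.0778 rpm, dir flips to +; running = +22.0778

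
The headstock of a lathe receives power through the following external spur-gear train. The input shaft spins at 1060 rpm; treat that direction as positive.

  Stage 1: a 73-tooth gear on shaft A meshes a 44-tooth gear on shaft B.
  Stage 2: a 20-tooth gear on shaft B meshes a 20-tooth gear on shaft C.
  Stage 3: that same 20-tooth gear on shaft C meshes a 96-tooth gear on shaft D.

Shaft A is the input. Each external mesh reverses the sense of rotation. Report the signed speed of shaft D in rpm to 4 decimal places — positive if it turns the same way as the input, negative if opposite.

-366.3826 rpm (opposite to input, |ω| = 366.3826 rpm)

Stage 1 [73T→44T]: ω = 1060.0000×73/44 = 1758.6364 rpm, dir flips to −; running = −1758.6364
Stage 2 [20T→20T]: ω = 1758.6364×20/20 = 1758.6364 rpm, dir flips to +; running = +1758.6364
Stage 3 [20T→96T]: ω = 1758.6364×20/96 = 366.3826 rpm, dir flips to −; running = −366.3826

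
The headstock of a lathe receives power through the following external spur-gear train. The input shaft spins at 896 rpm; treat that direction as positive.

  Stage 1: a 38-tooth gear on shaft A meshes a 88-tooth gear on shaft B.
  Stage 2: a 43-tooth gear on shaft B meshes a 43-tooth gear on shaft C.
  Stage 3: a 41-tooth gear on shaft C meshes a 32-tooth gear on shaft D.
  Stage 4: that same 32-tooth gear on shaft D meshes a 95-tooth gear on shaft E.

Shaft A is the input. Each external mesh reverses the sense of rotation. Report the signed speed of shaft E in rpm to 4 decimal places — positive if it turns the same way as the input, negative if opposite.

Stage 1 [38T→88T]: ω = 896.0000×38/88 = 386.9091 rpm, dir flips to −; running = −386.9091
Stage 2 [43T→43T]: ω = 386.9091×43/43 = 386.9091 rpm, dir flips to +; running = +386.9091
Stage 3 [41T→32T]: ω = 386.9091×41/32 = 495.7273 rpm, dir flips to −; running = −495.7273
Stage 4 [32T→95T]: ω = 495.7273×32/95 = 166.9818 rpm, dir flips to +; running = +166.9818

+166.9818 rpm (same as input, |ω| = 166.9818 rpm)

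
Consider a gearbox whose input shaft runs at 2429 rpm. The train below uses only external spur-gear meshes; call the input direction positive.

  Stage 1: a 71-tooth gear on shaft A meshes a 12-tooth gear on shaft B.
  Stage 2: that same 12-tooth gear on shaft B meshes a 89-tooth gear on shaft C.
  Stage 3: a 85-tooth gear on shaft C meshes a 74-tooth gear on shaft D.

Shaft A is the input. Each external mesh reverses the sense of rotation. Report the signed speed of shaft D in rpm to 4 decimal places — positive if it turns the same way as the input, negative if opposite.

-2225.7842 rpm (opposite to input, |ω| = 2225.7842 rpm)

Stage 1 [71T→12T]: ω = 2429.0000×71/12 = 14371.5833 rpm, dir flips to −; running = −14371.5833
Stage 2 [12T→89T]: ω = 14371.5833×12/89 = 1937.7416 rpm, dir flips to +; running = +1937.7416
Stage 3 [85T→74T]: ω = 1937.7416×85/74 = 2225.7842 rpm, dir flips to −; running = −2225.7842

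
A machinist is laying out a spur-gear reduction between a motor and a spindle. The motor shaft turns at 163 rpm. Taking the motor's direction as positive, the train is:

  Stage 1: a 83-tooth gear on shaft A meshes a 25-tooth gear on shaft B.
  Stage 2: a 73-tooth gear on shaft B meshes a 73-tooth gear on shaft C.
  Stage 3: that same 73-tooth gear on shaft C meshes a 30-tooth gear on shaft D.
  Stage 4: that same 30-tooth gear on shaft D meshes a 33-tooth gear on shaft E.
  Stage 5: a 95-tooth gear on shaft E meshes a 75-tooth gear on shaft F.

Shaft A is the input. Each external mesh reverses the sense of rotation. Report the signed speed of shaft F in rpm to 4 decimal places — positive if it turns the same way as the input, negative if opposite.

Stage 1 [83T→25T]: ω = 163.0000×83/25 = 541.1600 rpm, dir flips to −; running = −541.1600
Stage 2 [73T→73T]: ω = 541.1600×73/73 = 541.1600 rpm, dir flips to +; running = +541.1600
Stage 3 [73T→30T]: ω = 541.1600×73/30 = 1316.8227 rpm, dir flips to −; running = −1316.8227
Stage 4 [30T→33T]: ω = 1316.8227×30/33 = 1197.1115 rpm, dir flips to +; running = +1197.1115
Stage 5 [95T→75T]: ω = 1197.1115×95/75 = 1516.3413 rpm, dir flips to −; running = −1516.3413

-1516.3413 rpm (opposite to input, |ω| = 1516.3413 rpm)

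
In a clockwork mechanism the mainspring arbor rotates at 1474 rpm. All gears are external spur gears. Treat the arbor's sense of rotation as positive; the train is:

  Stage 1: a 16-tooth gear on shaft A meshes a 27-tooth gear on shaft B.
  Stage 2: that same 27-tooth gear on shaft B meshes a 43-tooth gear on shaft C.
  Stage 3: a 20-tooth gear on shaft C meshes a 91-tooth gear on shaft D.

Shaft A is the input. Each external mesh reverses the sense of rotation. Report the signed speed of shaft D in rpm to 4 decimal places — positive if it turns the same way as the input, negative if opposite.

-120.5418 rpm (opposite to input, |ω| = 120.5418 rpm)

Stage 1 [16T→27T]: ω = 1474.0000×16/27 = 873.4815 rpm, dir flips to −; running = −873.4815
Stage 2 [27T→43T]: ω = 873.4815×27/43 = 548.4651 rpm, dir flips to +; running = +548.4651
Stage 3 [20T→91T]: ω = 548.4651×20/91 = 120.5418 rpm, dir flips to −; running = −120.5418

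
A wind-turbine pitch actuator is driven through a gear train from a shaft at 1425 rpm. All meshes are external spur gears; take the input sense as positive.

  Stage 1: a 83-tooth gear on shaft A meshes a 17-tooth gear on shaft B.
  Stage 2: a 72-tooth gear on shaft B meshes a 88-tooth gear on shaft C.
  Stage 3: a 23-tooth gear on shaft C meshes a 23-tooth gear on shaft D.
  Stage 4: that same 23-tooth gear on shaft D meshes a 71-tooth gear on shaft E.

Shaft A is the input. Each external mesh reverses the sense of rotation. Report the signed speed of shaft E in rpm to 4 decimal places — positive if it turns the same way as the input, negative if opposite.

Stage 1 [83T→17T]: ω = 1425.0000×83/17 = 6957.3529 rpm, dir flips to −; running = −6957.3529
Stage 2 [72T→88T]: ω = 6957.3529×72/88 = 5692.3797 rpm, dir flips to +; running = +5692.3797
Stage 3 [23T→23T]: ω = 5692.3797×23/23 = 5692.3797 rpm, dir flips to −; running = −5692.3797
Stage 4 [23T→71T]: ω = 5692.3797×23/71 = 1844.0103 rpm, dir flips to +; running = +1844.0103

+1844.0103 rpm (same as input, |ω| = 1844.0103 rpm)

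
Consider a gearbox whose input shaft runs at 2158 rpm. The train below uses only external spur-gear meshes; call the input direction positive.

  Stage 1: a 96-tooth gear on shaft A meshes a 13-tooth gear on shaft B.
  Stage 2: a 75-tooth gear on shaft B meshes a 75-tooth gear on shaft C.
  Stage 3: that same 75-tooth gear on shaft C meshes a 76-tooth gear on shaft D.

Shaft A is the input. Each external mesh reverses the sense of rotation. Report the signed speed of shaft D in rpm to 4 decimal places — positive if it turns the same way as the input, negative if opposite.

Stage 1 [96T→13T]: ω = 2158.0000×96/13 = 15936.0000 rpm, dir flips to −; running = −15936.0000
Stage 2 [75T→75T]: ω = 15936.0000×75/75 = 15936.0000 rpm, dir flips to +; running = +15936.0000
Stage 3 [75T→76T]: ω = 15936.0000×75/76 = 15726.3158 rpm, dir flips to −; running = −15726.3158

-15726.3158 rpm (opposite to input, |ω| = 15726.3158 rpm)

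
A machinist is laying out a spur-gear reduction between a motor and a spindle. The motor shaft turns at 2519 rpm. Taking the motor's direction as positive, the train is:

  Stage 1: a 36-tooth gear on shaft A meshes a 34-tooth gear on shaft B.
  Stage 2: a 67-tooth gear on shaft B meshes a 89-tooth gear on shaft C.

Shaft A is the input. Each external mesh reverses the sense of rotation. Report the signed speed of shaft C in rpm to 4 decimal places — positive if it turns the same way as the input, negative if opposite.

Stage 1 [36T→34T]: ω = 2519.0000×36/34 = 2667.1765 rpm, dir flips to −; running = −2667.1765
Stage 2 [67T→89T]: ω = 2667.1765×67/89 = 2007.8744 rpm, dir flips to +; running = +2007.8744

+2007.8744 rpm (same as input, |ω| = 2007.8744 rpm)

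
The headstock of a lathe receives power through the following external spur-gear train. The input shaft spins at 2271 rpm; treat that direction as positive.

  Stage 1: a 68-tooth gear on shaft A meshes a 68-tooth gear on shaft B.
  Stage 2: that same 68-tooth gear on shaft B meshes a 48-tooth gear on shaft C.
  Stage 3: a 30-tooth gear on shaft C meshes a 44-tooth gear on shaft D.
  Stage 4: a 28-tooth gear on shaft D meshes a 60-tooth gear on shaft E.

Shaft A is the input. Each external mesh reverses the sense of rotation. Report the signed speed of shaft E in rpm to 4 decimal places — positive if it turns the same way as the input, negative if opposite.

+1023.6705 rpm (same as input, |ω| = 1023.6705 rpm)

Stage 1 [68T→68T]: ω = 2271.0000×68/68 = 2271.0000 rpm, dir flips to −; running = −2271.0000
Stage 2 [68T→48T]: ω = 2271.0000×68/48 = 3217.2500 rpm, dir flips to +; running = +3217.2500
Stage 3 [30T→44T]: ω = 3217.2500×30/44 = 2193.5795 rpm, dir flips to −; running = −2193.5795
Stage 4 [28T→60T]: ω = 2193.5795×28/60 = 1023.6705 rpm, dir flips to +; running = +1023.6705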